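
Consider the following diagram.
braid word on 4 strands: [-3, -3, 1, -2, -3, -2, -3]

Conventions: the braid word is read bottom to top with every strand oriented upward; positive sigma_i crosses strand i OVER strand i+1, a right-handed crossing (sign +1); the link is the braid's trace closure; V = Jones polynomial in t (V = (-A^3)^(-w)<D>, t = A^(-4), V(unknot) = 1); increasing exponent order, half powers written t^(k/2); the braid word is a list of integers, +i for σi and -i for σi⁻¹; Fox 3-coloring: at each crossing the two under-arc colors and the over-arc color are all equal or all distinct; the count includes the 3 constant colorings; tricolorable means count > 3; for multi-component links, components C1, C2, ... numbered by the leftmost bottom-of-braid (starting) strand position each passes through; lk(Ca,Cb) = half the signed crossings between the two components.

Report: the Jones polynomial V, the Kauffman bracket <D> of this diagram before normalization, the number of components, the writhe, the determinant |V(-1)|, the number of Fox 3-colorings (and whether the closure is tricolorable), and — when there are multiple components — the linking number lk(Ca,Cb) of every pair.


Jones polynomial: V(t) = -t^-7 + t^-6 - t^-5 + t^-4 + t^-2
<D> = -A^-7 - A + A^5 - A^9 + A^13; writhe -5
components 1, writhe -5 (7 crossings)
3-colorings: 3 of 3^7, det 5 — not tricolorable
note: the span of V is 5, forcing >= 5 crossings in any diagram


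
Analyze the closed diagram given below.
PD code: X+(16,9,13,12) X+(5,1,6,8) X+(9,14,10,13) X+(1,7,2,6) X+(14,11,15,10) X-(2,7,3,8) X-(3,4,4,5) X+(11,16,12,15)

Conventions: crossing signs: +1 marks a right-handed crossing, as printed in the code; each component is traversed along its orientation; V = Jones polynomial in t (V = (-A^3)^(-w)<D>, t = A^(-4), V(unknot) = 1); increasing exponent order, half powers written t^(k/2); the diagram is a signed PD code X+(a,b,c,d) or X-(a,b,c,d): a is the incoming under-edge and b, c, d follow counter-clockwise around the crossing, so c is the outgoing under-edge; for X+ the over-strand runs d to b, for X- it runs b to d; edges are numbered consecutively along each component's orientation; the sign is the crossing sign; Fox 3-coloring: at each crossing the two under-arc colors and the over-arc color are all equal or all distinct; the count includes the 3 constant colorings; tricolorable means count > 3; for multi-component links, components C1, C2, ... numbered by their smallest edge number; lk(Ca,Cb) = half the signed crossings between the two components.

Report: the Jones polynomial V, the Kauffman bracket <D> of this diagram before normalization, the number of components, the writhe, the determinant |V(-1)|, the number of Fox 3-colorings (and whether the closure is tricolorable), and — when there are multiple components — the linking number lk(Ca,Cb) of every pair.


Jones polynomial: V(t) = t + t^2 + t^3 + t^6
<D> = A^-12 + 1 + A^4 + A^8; writhe +4
components 3, writhe +4 (8 crossings)
linking number lk(C1,C2) = 0
lk(C1,C3): 0
lk(C2,C3) = +2
3-colorings: 9 of 3^8, det 0 — tricolorable
note: summing lk over 3 pairs gives +2


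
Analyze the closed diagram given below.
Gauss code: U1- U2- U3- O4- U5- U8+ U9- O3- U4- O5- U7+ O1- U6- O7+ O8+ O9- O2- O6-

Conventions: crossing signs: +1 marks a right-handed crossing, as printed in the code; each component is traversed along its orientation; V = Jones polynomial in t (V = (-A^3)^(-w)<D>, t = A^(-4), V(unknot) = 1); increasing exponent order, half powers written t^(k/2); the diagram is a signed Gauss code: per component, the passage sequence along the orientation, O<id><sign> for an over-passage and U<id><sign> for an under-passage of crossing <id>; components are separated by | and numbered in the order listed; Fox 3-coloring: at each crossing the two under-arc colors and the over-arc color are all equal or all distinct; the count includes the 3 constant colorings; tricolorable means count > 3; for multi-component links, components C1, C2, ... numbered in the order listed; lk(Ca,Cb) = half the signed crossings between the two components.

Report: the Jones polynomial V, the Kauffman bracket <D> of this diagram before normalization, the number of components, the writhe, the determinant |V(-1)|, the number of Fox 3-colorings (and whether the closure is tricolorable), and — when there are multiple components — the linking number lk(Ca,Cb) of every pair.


Jones polynomial: V(t) = -t^-4 + t^-3 + t^-1
<D> = -A^-11 - A^-3 + A; writhe -5
components 1, writhe -5 (9 crossings)
3-colorings: 9 of 3^9, det 3 — tricolorable
note: det 3 = |V(-1)|; divisible by 3, so tricolorable


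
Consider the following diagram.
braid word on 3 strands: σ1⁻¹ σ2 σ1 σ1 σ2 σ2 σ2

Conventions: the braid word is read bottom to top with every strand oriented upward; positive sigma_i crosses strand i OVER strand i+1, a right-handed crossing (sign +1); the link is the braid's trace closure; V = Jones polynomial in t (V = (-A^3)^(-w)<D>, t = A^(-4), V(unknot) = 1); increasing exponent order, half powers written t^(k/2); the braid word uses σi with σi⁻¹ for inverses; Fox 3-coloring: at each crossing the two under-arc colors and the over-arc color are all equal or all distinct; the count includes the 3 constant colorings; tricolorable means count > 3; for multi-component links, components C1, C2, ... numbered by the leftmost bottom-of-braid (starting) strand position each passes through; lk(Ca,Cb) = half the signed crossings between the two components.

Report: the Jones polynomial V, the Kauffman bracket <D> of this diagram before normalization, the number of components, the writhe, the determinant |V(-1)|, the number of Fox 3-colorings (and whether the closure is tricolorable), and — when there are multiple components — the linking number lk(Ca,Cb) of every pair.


V(t) = -t^(3/2) + t^(5/2) - 2t^(7/2) + 2t^(9/2) - 2t^(11/2) + t^(13/2) - t^(15/2)
bracket: A^-15 - A^-11 + 2A^-7 - 2A^-3 + 2A - A^5 + A^9, w = +5
2 components, writhe +5, over 7 crossings
lk(C1,C2) = +3
det 10, colorings 3 of 3^7 — not tricolorable
observation: w = +5 (over 7 crossings) is diagram-only; (-A^3)^(-5) removes it from V


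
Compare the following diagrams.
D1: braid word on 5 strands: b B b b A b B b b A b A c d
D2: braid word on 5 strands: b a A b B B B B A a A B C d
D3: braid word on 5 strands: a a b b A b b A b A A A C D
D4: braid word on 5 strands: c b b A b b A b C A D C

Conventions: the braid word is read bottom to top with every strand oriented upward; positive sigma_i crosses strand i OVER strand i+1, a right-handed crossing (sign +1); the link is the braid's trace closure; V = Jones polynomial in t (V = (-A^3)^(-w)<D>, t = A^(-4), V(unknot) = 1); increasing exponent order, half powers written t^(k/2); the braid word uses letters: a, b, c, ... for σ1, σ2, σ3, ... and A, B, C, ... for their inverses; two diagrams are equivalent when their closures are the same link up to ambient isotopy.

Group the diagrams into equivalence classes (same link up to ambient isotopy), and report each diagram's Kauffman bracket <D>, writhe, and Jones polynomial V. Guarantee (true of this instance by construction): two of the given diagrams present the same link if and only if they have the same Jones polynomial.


classes: {D1, D3, D4} | {D2}
V(D1) = -t^-2 + 3t^-1 - 4 + 6t - 6t^2 + 6t^3 - 5t^4 + 3t^5 - t^6  [14 crossings, <D> = -A^-12 + 3A^-8 - 5A^-4 + 6 - 6A^4 + 6A^8 - 4A^12 + 3A^16 - A^20, w = +4]
V(D2) = -t^-4 + t^-3 + t^-1  (w -4, c 14, <D> = A^-8 + 1 - A^4)
V(D3) = -t^-2 + 3t^-1 - 4 + 6t - 6t^2 + 6t^3 - 5t^4 + 3t^5 - t^6  (w 0, c 14, <D> = -A^-24 + 3A^-20 - 5A^-16 + 6A^-12 - 6A^-8 + 6A^-4 - 4 + 3A^4 - A^8)
V(D4) = -t^-2 + 3t^-1 - 4 + 6t - 6t^2 + 6t^3 - 5t^4 + 3t^5 - t^6  (w 0, c 12, <D> = -A^-24 + 3A^-20 - 5A^-16 + 6A^-12 - 6A^-8 + 6A^-4 - 4 + 3A^4 - A^8)
note: 2 classes among 4 diagrams; unequal V(t) rules out equality


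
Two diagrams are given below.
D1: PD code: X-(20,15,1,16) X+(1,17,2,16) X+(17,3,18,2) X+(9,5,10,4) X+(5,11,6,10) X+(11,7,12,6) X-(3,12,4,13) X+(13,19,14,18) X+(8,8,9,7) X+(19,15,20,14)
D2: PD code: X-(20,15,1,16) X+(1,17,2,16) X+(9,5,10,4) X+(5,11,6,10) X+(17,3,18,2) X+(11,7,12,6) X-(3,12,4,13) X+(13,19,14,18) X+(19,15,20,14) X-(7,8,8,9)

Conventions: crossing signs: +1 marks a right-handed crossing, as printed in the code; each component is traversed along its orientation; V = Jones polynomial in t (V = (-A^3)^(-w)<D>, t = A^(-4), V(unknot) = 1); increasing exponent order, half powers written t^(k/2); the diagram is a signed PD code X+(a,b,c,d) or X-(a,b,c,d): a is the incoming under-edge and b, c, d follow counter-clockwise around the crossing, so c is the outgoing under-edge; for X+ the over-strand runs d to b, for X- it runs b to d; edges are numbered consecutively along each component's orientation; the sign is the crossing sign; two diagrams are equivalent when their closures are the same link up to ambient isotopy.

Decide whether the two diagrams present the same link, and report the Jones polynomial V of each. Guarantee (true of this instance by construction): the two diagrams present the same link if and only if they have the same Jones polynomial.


same link: yes
V(D1) = t^2 + 2t^4 - 2t^5 + t^6 - 2t^7 + t^8  [10 crossings, <D> = A^-14 - 2A^-10 + A^-6 - 2A^-2 + 2A^2 + A^10, w = +6]
V(D2) = t^2 + 2t^4 - 2t^5 + t^6 - 2t^7 + t^8  (w +4, c 10, <D> = A^-20 - 2A^-16 + A^-12 - 2A^-8 + 2A^-4 + A^4)
note: all 2 diagrams share one V(t), hence one class


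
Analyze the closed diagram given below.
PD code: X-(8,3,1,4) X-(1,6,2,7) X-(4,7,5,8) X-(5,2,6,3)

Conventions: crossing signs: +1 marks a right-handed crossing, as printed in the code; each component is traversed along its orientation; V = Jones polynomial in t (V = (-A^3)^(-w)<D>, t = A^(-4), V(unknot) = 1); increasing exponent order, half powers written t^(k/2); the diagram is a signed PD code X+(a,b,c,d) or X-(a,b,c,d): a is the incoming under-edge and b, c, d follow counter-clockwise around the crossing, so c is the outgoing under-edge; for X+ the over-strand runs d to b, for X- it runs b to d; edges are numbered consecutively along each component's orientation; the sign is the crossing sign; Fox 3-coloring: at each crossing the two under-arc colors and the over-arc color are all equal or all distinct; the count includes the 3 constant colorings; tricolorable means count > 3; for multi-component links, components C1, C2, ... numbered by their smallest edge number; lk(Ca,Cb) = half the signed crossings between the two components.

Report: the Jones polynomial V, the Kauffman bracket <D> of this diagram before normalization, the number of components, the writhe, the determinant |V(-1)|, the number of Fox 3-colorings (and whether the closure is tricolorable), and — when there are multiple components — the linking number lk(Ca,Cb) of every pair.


V(t) = -t^-4 + t^-3 + t^-1
bracket: A^-8 + 1 - A^4, w = -4
1 component, writhe -4, over 4 crossings
det 3, colorings 9 of 3^4 — tricolorable
observation: |V(-1)| = 3: so tricolorable, since 3 divides 3


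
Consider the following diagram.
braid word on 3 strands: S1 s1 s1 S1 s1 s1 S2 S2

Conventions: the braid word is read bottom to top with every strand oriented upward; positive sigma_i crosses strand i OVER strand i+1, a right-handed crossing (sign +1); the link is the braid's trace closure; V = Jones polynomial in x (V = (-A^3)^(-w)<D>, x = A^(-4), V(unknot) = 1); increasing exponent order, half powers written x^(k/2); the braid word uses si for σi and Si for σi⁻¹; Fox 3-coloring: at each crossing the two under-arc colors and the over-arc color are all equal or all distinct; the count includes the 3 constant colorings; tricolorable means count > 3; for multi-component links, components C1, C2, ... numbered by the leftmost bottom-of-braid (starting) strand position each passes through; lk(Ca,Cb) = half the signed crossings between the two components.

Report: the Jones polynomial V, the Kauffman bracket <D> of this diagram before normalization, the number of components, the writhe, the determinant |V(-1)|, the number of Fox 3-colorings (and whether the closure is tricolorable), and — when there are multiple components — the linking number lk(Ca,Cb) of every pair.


V = x^-2 + 2 + x^2
<D> = A^-8 + 2 + A^8 (w = 0)
3 components over 8 crossings, w = 0
lk(C1,C2): +1
lk(C1,C3) = 0
linking number lk(C2,C3) = -1
3 Fox colorings among 3^8, |V(-1)| = 4: not tricolorable
why: the span of V is 4, within the link bound 8 + 3 - 1


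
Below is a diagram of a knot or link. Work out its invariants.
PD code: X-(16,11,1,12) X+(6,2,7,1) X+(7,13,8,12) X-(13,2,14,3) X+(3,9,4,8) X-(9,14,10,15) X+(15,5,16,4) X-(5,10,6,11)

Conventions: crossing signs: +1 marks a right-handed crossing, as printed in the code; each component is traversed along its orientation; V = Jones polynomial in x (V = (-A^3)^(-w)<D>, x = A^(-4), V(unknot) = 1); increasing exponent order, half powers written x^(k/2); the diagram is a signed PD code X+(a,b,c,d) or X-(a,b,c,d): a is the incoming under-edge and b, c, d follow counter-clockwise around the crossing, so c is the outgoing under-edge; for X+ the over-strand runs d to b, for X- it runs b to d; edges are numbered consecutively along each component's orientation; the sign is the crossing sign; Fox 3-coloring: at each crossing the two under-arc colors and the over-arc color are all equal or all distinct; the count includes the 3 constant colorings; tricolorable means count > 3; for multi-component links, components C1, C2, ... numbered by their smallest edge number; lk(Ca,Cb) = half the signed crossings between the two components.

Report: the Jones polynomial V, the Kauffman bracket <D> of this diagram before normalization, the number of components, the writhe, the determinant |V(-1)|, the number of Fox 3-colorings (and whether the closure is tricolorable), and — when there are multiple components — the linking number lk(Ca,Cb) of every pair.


Jones polynomial: V(x) = -x^-3 + 2x^-2 - 2x^-1 + 3 - 2x + 2x^2 - x^3
<D> = -A^-12 + 2A^-8 - 2A^-4 + 3 - 2A^4 + 2A^8 - A^12; writhe 0
components 1, writhe 0 (8 crossings)
3-colorings: 3 of 3^8, det 13 — not tricolorable
note: det 13 = |V(-1)|; not divisible by 3, so not tricolorable


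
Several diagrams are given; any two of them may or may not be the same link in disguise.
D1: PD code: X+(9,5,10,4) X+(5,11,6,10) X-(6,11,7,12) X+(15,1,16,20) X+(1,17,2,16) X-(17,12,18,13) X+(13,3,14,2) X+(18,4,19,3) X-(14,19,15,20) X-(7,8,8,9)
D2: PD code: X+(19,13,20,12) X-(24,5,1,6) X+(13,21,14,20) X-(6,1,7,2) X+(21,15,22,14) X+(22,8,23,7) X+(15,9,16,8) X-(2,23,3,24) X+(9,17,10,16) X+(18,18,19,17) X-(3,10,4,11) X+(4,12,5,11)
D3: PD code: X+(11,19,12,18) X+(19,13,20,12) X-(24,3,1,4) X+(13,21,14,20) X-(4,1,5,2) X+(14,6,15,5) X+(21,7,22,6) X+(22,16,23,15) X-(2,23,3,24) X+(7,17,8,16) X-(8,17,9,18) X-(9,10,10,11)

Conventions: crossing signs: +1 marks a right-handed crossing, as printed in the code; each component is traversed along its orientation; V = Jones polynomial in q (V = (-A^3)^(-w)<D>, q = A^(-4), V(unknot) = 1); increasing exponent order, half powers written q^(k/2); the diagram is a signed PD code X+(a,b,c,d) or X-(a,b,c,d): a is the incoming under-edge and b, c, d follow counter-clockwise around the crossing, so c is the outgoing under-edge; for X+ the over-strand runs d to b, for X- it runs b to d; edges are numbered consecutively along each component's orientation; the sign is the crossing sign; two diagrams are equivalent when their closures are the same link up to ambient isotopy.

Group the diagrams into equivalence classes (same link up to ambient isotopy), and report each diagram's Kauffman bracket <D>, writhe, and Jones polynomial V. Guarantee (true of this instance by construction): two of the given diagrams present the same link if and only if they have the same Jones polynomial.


equivalence classes: {D1} | {D2, D3}
D1 (bracket A^6; 10 crossings at w = +2): V = 1
D2 (bracket -A^-12 + A^-8 - 2A^-4 + 3 - 2A^4 + 3A^8 - A^12 + A^16 - A^20; 12 crossings at w = +4): V = -q^-2 + q^-1 - 1 + 3q - 2q^2 + 3q^3 - 2q^4 + q^5 - q^6
D3 (bracket -A^-18 + A^-14 - 2A^-10 + 3A^-6 - 2A^-2 + 3A^2 - A^6 + A^10 - A^14; 12 crossings at w = +2): V = -q^-2 + q^-1 - 1 + 3q - 2q^2 + 3q^3 - 2q^4 + q^5 - q^6
key observation: V(q) takes 2 values over 3 diagrams, fixing the grouping


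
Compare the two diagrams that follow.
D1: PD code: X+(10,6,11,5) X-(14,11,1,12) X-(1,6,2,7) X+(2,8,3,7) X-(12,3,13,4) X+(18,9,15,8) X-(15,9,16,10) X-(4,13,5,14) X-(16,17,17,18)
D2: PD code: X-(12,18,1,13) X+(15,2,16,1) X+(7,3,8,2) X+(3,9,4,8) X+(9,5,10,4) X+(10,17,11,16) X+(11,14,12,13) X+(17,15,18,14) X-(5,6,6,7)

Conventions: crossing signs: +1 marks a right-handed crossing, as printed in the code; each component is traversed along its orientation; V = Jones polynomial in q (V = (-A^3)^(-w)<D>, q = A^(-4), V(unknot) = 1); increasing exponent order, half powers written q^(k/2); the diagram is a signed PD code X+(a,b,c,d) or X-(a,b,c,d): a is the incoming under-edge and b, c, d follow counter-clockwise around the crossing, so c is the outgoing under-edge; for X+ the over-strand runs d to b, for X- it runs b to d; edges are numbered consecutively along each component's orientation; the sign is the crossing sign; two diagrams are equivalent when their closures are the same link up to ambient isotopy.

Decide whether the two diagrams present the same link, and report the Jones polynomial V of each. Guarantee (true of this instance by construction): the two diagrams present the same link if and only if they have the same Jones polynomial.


equivalent: no
D1 (bracket A^-7 + A^-3 + A - A^9; 9 crossings at w = -3): V = q^(-9/2) - q^(-5/2) - q^(-3/2) - q^(-1/2)
V(D2) = -q^(3/2) - 2q^(7/2) + q^(9/2) - q^(11/2) + q^(13/2)  (w +5, c 9, <D> = -A^-11 + A^-7 - A^-3 + 2A + A^9)
key observation: comparing 2 Jones polynomials yields 2 groups


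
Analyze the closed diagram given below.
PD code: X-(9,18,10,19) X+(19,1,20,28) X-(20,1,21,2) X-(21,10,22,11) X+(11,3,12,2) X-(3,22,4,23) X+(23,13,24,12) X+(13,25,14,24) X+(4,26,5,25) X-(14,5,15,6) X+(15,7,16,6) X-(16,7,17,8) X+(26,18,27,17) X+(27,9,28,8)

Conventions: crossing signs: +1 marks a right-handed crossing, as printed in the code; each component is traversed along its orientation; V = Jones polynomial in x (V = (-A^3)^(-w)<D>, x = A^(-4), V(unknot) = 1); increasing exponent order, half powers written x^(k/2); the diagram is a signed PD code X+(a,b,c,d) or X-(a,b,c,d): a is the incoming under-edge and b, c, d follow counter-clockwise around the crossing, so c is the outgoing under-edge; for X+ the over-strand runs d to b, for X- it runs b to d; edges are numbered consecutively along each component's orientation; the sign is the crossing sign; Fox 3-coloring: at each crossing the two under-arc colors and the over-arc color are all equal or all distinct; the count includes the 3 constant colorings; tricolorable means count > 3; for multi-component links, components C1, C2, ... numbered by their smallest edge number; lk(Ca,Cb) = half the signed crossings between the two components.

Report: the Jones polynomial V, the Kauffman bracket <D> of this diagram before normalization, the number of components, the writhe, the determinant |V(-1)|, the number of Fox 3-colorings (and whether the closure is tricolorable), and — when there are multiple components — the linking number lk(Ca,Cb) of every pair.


Jones polynomial: V(x) = x^-2 - 2x^-1 + 3 - 3x + 4x^2 - 3x^3 + 2x^4 - 2x^5 + x^6
<D> = A^-18 - 2A^-14 + 2A^-10 - 3A^-6 + 4A^-2 - 3A^2 + 3A^6 - 2A^10 + A^14; writhe +2
components 1, writhe +2 (14 crossings)
3-colorings: 9 of 3^14, det 21 — tricolorable
note: |V(-1)| = 21: so tricolorable, since 3 divides 21


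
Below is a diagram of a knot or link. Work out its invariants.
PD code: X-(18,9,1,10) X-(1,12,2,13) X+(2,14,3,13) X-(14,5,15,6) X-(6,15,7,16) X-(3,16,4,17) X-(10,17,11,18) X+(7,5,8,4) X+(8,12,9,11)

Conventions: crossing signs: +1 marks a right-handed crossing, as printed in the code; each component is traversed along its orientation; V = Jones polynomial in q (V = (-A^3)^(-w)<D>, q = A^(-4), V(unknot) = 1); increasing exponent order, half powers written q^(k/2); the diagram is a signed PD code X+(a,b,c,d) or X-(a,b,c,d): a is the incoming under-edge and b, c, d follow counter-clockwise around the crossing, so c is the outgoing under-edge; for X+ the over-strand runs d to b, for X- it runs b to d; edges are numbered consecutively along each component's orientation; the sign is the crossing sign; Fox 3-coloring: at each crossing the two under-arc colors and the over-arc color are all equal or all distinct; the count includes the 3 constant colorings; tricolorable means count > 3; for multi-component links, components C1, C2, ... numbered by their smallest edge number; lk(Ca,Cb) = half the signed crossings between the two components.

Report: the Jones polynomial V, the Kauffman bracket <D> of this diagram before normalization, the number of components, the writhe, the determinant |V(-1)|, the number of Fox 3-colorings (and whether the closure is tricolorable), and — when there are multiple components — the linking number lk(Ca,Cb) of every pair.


V(q) = -q^-4 + q^-3 + q^-1
bracket: -A^-5 - A^3 + A^7, w = -3
1 component, writhe -3, over 9 crossings
det 3, colorings 9 of 3^9 — tricolorable
observation: w = -3 (over 9 crossings) is diagram-only; (-A^3)^(3) removes it from V


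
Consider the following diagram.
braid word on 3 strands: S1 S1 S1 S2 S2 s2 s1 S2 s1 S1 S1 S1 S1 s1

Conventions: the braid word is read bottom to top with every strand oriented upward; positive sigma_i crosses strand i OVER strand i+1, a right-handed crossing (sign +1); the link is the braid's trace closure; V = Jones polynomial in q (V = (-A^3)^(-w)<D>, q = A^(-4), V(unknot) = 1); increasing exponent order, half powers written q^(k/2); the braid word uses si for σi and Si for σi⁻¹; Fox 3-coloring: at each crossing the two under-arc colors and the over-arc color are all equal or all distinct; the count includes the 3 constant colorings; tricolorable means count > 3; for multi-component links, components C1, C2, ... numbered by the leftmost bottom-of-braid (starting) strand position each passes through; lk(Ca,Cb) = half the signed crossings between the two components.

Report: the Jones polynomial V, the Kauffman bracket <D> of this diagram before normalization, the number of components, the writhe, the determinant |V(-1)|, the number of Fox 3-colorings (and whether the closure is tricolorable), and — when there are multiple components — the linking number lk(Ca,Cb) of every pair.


Jones polynomial: V(q) = -q^-9 + q^-8 - 2q^-7 + 3q^-6 - 2q^-5 + 2q^-4 - q^-3 + q^-2
<D> = A^-10 - A^-6 + 2A^-2 - 2A^2 + 3A^6 - 2A^10 + A^14 - A^18; writhe -6
components 1, writhe -6 (14 crossings)
3-colorings: 3 of 3^14, det 13 — not tricolorable
note: the span of V is 7, forcing >= 7 crossings in any diagram


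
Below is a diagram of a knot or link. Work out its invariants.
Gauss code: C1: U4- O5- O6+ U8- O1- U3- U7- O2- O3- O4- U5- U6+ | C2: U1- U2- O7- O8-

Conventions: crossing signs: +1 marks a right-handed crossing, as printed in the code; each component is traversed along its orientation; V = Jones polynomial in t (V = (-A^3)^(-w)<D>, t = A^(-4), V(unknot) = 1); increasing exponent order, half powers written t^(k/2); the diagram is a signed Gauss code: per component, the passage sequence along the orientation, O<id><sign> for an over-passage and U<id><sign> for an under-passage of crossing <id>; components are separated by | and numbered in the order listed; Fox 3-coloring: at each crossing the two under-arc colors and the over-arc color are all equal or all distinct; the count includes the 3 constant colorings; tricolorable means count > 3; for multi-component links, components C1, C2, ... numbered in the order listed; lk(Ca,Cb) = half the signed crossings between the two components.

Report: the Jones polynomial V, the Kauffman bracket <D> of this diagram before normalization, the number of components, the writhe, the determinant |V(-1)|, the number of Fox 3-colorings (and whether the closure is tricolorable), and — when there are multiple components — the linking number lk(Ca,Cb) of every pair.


Jones polynomial: V(t) = -t^(-11/2) + t^(-9/2) - t^(-7/2) - t^(-3/2)
<D> = -A^-12 - A^-4 + 1 - A^4; writhe -6
components 2, writhe -6 (8 crossings)
linking number lk(C1,C2) = -2
3-colorings: 3 of 3^8, det 4 — not tricolorable
note: det 4 = |V(-1)|; not divisible by 3, so not tricolorable


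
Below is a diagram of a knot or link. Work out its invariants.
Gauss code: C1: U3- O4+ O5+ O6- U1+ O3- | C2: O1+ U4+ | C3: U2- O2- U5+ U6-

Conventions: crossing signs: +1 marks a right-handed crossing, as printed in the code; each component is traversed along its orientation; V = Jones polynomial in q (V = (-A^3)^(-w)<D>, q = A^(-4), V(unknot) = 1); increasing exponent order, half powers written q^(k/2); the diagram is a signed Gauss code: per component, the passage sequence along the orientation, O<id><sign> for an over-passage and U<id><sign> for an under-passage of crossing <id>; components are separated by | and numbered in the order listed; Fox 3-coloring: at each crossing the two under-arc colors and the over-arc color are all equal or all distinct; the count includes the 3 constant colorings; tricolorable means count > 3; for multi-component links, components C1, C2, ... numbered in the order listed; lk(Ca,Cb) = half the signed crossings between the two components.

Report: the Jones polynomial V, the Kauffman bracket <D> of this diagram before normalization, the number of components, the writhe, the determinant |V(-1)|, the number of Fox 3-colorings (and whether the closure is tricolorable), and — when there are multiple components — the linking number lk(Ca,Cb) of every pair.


Jones polynomial: V(q) = 1 + q + q^2 + q^3
<D> = A^-12 + A^-8 + A^-4 + 1; writhe 0
components 3, writhe 0 (6 crossings)
linking number lk(C1,C2) = +1
lk(C1,C3): 0
lk(C2,C3) = 0
3-colorings: 9 of 3^6, det 0 — tricolorable
note: w = 0 (over 6 crossings) is diagram-only; (-A^3)^(0) removes it from V


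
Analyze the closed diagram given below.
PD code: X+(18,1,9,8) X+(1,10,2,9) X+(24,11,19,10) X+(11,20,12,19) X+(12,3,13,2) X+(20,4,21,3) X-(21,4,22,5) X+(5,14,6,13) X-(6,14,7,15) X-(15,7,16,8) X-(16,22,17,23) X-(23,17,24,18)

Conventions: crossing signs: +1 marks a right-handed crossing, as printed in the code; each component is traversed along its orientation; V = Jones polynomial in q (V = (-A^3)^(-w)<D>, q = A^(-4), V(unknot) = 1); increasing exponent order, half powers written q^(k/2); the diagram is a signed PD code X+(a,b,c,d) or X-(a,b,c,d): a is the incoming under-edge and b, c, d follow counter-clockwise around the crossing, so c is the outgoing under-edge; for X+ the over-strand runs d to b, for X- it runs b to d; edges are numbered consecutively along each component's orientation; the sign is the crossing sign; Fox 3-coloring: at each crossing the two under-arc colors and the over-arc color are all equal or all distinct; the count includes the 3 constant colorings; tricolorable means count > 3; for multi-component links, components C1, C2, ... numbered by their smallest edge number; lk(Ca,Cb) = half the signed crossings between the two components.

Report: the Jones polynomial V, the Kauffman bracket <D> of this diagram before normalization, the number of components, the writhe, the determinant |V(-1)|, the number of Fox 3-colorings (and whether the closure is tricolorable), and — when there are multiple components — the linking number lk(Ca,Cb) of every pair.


V(q) = 1 + q + q^2 + q^3
bracket: A^-6 + A^-2 + A^2 + A^6, w = +2
3 components, writhe +2, over 12 crossings
lk(C1,C2) = +1
linking number lk(C1,C3) = 0
lk(C2,C3): 0
det 0, colorings 9 of 3^12 — tricolorable
observation: w = +2 shifts under R1 moves; the (-A^3)^(-2) factor cancels that in V


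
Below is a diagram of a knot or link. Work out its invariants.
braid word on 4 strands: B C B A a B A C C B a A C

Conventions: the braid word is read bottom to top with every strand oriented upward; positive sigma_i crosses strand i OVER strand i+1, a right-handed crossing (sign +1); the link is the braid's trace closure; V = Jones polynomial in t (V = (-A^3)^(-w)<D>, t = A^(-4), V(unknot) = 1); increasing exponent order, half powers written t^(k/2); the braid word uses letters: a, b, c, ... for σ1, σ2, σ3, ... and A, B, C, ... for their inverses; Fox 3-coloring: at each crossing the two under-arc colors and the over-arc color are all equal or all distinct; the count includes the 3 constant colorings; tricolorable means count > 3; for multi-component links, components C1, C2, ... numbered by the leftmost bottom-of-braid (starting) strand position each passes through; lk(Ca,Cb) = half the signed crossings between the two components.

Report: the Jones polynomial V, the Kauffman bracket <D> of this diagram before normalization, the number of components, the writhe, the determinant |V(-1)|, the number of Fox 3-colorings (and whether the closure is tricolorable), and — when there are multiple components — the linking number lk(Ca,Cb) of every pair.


V = -t^-8 + t^-5 + t^-3
<D> = -A^-15 - A^-7 + A^5 (w = -9)
1 component over 13 crossings, w = -9
9 Fox colorings among 3^13, |V(-1)| = 3: tricolorable
why: V spans 5 powers of t: at least 5 crossings in any diagram


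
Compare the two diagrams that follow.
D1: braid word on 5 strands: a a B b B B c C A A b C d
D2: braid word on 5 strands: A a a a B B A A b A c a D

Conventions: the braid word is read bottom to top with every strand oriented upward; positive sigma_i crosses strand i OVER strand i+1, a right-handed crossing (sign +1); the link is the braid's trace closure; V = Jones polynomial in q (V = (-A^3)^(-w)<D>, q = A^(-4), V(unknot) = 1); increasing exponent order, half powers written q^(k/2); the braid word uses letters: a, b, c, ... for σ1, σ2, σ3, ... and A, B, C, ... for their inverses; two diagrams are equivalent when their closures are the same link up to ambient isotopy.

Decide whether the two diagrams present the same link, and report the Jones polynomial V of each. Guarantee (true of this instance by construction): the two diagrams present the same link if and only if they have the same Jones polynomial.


same link: yes
V(D1) = q^(-7/2) - 2q^(-5/2) + q^(-3/2) - 2q^(-1/2) + q^(1/2) - q^(3/2)  [13 crossings, <D> = A^-9 - A^-5 + 2A^-1 - A^3 + 2A^7 - A^11, w = -1]
V(D2) = q^(-7/2) - 2q^(-5/2) + q^(-3/2) - 2q^(-1/2) + q^(1/2) - q^(3/2)  [13 crossings, <D> = A^-9 - A^-5 + 2A^-1 - A^3 + 2A^7 - A^11, w = -1]
insight: one V(q) for all 2 diagrams — one class (guaranteed)


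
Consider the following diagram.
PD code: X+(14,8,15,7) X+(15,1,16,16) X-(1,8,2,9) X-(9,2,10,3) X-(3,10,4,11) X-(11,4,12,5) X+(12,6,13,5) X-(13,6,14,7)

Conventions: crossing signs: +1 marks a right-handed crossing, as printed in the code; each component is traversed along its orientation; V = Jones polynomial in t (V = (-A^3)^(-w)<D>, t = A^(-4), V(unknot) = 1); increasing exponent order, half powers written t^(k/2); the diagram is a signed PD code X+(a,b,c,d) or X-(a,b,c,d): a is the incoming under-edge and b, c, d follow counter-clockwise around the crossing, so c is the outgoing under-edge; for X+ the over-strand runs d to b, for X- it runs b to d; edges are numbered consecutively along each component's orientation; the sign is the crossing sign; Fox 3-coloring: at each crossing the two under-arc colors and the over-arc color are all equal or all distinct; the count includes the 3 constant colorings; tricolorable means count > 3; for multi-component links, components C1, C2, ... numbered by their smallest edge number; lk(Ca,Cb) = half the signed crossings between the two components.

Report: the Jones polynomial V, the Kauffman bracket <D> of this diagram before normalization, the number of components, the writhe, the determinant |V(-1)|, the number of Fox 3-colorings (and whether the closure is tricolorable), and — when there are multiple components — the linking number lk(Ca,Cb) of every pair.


Jones polynomial: V(t) = -t^-4 + t^-3 + t^-1
<D> = A^-2 + A^6 - A^10; writhe -2
components 1, writhe -2 (8 crossings)
3-colorings: 9 of 3^8, det 3 — tricolorable
note: |V(-1)| = 3: so tricolorable, since 3 divides 3


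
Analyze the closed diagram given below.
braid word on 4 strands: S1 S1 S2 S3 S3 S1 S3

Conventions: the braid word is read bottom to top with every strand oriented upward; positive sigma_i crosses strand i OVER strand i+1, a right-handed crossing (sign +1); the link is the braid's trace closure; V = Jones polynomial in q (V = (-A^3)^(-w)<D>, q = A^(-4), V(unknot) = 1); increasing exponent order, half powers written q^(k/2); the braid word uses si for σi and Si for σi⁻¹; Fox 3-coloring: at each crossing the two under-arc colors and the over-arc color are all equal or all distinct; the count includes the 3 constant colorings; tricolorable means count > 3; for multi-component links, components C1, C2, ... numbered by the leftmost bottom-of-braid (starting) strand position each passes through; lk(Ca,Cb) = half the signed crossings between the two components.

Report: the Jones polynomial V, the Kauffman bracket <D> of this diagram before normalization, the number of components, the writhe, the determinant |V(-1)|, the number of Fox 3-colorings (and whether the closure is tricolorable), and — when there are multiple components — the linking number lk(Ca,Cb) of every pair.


Jones polynomial: V(q) = q^-8 - 2q^-7 + q^-6 - 2q^-5 + 2q^-4 + q^-2
<D> = -A^-13 - 2A^-5 + 2A^-1 - A^3 + 2A^7 - A^11; writhe -7
components 1, writhe -7 (7 crossings)
3-colorings: 27 of 3^7, det 9 — tricolorable
note: det 9 = |V(-1)|; divisible by 3, so tricolorable


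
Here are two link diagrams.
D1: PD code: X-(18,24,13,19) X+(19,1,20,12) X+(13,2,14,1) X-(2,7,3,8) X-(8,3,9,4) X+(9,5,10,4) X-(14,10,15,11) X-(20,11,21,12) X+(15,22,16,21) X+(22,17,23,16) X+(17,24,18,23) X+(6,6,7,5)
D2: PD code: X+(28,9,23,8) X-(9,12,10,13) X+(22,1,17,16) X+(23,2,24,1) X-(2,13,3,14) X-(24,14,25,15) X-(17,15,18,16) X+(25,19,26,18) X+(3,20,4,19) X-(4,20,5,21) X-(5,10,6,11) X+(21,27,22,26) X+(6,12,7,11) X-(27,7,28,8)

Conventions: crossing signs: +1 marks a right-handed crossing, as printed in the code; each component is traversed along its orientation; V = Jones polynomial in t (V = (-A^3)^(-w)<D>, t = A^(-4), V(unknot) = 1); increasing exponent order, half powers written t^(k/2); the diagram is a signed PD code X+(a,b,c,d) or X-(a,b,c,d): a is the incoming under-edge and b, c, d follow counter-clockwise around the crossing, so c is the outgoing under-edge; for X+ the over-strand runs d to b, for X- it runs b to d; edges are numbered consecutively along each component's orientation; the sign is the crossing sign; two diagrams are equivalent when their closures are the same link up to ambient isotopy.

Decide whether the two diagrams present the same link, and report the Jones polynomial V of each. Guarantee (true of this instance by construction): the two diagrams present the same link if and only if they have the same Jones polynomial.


equivalent: yes
D1 (bracket A^-6 + A^-2 + A^2 + A^6; 12 crossings at w = +2): V = 1 + t + t^2 + t^3
V(D2) = 1 + t + t^2 + t^3  (w 0, c 14, <D> = A^-12 + A^-8 + A^-4 + 1)
key observation: one V(t) for all 2 diagrams — one class (guaranteed)


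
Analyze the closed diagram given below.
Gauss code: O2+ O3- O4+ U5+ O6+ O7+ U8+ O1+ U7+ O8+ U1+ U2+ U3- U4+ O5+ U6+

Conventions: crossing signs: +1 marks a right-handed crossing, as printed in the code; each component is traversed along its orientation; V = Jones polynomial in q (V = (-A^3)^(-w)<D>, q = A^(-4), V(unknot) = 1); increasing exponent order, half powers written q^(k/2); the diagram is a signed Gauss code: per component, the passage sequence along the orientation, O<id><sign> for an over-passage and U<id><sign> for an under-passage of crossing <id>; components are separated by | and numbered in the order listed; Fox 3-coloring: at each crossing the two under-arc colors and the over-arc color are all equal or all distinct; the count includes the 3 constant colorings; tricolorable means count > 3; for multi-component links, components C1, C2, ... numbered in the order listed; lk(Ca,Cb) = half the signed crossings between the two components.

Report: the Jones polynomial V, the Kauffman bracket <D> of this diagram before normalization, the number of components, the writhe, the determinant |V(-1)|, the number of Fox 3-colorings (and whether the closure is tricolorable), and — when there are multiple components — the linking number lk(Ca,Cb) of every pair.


V = q^2 + 2q^4 - 2q^5 + q^6 - 2q^7 + q^8
<D> = A^-14 - 2A^-10 + A^-6 - 2A^-2 + 2A^2 + A^10 (w = +6)
1 component over 8 crossings, w = +6
27 Fox colorings among 3^8, |V(-1)| = 9: tricolorable
why: w = +6 (over 8 crossings) is diagram-only; (-A^3)^(-6) removes it from V


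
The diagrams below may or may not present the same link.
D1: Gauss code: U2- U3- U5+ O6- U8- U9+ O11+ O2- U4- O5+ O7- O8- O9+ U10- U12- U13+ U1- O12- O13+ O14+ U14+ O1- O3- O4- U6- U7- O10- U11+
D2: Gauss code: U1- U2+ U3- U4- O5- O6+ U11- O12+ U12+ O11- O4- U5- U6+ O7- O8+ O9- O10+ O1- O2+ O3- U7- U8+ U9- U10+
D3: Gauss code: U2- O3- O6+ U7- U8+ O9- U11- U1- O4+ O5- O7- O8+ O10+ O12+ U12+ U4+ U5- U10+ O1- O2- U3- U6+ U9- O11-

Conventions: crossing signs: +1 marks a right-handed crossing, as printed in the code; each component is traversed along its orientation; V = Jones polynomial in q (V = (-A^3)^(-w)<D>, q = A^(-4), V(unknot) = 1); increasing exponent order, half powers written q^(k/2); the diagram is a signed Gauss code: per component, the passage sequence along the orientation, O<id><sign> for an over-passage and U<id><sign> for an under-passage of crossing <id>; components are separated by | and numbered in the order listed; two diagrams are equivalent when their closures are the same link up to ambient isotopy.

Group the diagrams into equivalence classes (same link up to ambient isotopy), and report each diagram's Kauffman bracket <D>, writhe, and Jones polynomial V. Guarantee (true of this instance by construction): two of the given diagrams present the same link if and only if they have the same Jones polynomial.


classes: {D1} | {D2} | {D3}
V(D1) = -q^-6 + q^-5 - q^-4 + 2q^-3 - q^-2 + q^-1  [14 crossings, <D> = A^-8 - A^-4 + 2 - A^4 + A^8 - A^12, w = -4]
D2 (bracket A^-6; 12 crossings at w = -2): V = 1
V(D3) = -q^-4 + q^-3 + q^-1  [12 crossings, <D> = A^-2 + A^6 - A^10, w = -2]
note: 3 classes among 3 diagrams; unequal V(q) rules out equality


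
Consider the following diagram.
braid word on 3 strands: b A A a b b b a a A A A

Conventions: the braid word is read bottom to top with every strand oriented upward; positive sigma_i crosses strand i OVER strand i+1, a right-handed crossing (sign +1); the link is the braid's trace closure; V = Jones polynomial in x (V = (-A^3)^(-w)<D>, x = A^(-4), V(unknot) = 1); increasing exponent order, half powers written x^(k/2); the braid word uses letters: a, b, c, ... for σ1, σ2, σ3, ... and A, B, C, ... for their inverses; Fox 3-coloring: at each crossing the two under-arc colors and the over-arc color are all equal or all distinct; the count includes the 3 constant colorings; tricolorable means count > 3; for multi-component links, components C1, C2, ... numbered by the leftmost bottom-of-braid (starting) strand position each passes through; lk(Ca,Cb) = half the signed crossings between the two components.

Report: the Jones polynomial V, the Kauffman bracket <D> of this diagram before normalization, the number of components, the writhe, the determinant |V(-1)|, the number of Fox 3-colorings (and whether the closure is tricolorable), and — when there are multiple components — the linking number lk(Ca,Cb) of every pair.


Jones polynomial: V(x) = x^-1 - 1 + 2x - 2x^2 + 2x^3 - 2x^4 + x^5
<D> = A^-14 - 2A^-10 + 2A^-6 - 2A^-2 + 2A^2 - A^6 + A^10; writhe +2
components 1, writhe +2 (12 crossings)
3-colorings: 3 of 3^12, det 11 — not tricolorable
note: the word shrinks to σ2 σ1⁻¹ σ2 σ2 σ2 σ1⁻¹ after cancelling


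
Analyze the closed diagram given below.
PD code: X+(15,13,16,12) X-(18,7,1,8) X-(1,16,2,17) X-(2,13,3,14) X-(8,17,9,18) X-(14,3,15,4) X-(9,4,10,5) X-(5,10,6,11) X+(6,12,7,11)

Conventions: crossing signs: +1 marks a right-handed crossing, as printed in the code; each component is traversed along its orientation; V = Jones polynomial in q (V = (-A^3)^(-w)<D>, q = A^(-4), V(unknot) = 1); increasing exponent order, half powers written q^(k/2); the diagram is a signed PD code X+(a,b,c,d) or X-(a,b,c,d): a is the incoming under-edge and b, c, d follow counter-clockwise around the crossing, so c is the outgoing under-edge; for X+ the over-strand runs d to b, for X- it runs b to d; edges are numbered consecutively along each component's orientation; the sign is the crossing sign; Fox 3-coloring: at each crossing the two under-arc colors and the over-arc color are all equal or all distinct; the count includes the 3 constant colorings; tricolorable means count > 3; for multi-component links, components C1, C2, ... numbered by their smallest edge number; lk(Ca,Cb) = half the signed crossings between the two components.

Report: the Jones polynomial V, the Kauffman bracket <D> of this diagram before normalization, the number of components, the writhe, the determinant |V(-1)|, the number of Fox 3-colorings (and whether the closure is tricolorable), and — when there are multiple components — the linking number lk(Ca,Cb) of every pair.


Jones polynomial: V(q) = -q^-6 + q^-5 - q^-4 + 2q^-3 - q^-2 + q^-1
<D> = -A^-11 + A^-7 - 2A^-3 + A - A^5 + A^9; writhe -5
components 1, writhe -5 (9 crossings)
3-colorings: 3 of 3^9, det 7 — not tricolorable
note: w = -5 shifts under R1 moves; the (-A^3)^(5) factor cancels that in V
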